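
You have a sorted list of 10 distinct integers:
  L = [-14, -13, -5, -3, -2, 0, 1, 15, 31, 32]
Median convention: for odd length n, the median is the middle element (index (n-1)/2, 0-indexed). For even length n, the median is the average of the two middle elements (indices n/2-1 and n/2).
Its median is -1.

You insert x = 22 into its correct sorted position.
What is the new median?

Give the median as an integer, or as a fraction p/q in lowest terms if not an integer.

Answer: 0

Derivation:
Old list (sorted, length 10): [-14, -13, -5, -3, -2, 0, 1, 15, 31, 32]
Old median = -1
Insert x = 22
Old length even (10). Middle pair: indices 4,5 = -2,0.
New length odd (11). New median = single middle element.
x = 22: 8 elements are < x, 2 elements are > x.
New sorted list: [-14, -13, -5, -3, -2, 0, 1, 15, 22, 31, 32]
New median = 0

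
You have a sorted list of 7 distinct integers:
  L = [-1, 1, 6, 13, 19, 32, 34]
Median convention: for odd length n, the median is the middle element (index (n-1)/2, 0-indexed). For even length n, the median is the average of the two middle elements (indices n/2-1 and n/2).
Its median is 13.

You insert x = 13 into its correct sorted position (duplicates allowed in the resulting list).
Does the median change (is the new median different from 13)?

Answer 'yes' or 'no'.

Answer: no

Derivation:
Old median = 13
Insert x = 13
New median = 13
Changed? no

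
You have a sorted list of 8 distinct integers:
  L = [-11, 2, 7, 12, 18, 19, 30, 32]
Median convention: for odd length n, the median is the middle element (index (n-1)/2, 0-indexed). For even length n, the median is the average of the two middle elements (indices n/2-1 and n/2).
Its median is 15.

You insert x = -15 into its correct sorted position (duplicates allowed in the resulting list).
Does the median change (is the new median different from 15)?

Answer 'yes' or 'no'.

Answer: yes

Derivation:
Old median = 15
Insert x = -15
New median = 12
Changed? yes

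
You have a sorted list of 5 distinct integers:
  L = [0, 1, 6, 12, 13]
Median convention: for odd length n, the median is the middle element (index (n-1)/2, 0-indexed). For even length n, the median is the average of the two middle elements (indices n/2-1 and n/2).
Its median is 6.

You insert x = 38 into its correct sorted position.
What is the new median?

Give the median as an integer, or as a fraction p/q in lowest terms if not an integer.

Answer: 9

Derivation:
Old list (sorted, length 5): [0, 1, 6, 12, 13]
Old median = 6
Insert x = 38
Old length odd (5). Middle was index 2 = 6.
New length even (6). New median = avg of two middle elements.
x = 38: 5 elements are < x, 0 elements are > x.
New sorted list: [0, 1, 6, 12, 13, 38]
New median = 9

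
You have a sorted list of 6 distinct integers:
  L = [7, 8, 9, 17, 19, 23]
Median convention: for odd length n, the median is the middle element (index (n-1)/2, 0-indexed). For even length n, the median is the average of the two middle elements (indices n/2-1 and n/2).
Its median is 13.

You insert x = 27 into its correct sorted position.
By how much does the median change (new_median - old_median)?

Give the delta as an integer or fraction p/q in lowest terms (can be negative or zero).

Old median = 13
After inserting x = 27: new sorted = [7, 8, 9, 17, 19, 23, 27]
New median = 17
Delta = 17 - 13 = 4

Answer: 4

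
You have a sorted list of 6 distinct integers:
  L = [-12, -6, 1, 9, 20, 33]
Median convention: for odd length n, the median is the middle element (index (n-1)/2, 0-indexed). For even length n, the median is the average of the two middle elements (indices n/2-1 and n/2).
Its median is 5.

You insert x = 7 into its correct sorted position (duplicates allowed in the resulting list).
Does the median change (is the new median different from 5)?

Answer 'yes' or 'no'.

Answer: yes

Derivation:
Old median = 5
Insert x = 7
New median = 7
Changed? yes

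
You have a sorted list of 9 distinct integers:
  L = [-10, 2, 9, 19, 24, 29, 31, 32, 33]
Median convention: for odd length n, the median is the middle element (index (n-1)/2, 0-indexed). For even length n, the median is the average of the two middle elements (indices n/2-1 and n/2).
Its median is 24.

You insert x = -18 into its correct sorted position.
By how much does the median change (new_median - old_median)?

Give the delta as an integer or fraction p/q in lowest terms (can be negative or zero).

Old median = 24
After inserting x = -18: new sorted = [-18, -10, 2, 9, 19, 24, 29, 31, 32, 33]
New median = 43/2
Delta = 43/2 - 24 = -5/2

Answer: -5/2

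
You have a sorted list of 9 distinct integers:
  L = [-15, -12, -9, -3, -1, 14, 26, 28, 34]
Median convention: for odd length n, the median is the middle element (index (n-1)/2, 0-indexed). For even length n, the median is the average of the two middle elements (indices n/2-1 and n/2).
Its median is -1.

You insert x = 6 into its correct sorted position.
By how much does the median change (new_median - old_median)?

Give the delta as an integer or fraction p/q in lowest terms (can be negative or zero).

Old median = -1
After inserting x = 6: new sorted = [-15, -12, -9, -3, -1, 6, 14, 26, 28, 34]
New median = 5/2
Delta = 5/2 - -1 = 7/2

Answer: 7/2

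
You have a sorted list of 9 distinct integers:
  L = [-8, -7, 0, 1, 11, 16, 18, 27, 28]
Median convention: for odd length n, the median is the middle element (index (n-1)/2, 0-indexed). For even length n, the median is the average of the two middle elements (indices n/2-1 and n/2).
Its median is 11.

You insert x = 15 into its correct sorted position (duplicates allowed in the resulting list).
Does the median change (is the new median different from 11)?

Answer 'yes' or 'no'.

Answer: yes

Derivation:
Old median = 11
Insert x = 15
New median = 13
Changed? yes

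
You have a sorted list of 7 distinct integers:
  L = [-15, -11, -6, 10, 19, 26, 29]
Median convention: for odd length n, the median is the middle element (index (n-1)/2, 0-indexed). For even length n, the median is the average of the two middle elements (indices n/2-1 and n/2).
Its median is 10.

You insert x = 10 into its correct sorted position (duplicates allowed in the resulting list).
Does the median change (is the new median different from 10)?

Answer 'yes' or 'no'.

Old median = 10
Insert x = 10
New median = 10
Changed? no

Answer: no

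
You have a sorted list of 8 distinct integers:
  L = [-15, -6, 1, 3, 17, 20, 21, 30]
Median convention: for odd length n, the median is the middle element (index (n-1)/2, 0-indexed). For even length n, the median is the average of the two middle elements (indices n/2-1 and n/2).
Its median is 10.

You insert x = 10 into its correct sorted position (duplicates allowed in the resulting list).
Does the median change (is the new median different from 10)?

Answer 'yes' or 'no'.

Answer: no

Derivation:
Old median = 10
Insert x = 10
New median = 10
Changed? no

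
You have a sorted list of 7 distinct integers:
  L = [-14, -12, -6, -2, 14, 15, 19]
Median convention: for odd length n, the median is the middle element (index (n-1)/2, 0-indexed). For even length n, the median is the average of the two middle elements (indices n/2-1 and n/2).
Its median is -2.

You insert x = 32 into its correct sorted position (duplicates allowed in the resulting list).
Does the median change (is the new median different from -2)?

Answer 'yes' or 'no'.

Old median = -2
Insert x = 32
New median = 6
Changed? yes

Answer: yes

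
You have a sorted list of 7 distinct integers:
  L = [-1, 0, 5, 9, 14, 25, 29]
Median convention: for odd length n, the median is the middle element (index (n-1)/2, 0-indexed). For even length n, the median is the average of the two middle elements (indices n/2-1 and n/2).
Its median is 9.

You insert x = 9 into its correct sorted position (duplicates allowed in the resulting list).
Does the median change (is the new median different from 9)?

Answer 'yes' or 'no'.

Answer: no

Derivation:
Old median = 9
Insert x = 9
New median = 9
Changed? no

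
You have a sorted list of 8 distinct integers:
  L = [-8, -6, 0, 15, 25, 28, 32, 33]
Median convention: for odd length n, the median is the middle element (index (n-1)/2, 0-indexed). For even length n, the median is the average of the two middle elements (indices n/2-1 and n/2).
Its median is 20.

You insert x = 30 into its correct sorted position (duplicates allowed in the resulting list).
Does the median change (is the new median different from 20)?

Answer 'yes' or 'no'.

Answer: yes

Derivation:
Old median = 20
Insert x = 30
New median = 25
Changed? yes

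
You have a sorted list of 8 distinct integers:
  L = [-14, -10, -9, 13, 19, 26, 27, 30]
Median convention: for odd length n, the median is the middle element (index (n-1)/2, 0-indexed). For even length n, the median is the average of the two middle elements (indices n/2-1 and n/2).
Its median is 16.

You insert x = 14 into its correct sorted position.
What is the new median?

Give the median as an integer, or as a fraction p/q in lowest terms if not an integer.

Answer: 14

Derivation:
Old list (sorted, length 8): [-14, -10, -9, 13, 19, 26, 27, 30]
Old median = 16
Insert x = 14
Old length even (8). Middle pair: indices 3,4 = 13,19.
New length odd (9). New median = single middle element.
x = 14: 4 elements are < x, 4 elements are > x.
New sorted list: [-14, -10, -9, 13, 14, 19, 26, 27, 30]
New median = 14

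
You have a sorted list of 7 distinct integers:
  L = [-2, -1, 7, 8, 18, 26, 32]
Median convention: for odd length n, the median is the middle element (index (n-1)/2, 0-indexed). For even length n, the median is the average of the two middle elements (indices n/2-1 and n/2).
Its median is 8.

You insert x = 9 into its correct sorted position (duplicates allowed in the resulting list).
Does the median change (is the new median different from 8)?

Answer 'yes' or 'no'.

Answer: yes

Derivation:
Old median = 8
Insert x = 9
New median = 17/2
Changed? yes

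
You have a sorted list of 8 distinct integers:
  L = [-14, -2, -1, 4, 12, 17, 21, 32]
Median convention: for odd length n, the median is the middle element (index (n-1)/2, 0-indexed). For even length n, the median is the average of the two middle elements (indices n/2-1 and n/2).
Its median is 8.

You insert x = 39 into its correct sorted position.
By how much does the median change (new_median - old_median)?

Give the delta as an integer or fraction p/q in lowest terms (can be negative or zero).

Answer: 4

Derivation:
Old median = 8
After inserting x = 39: new sorted = [-14, -2, -1, 4, 12, 17, 21, 32, 39]
New median = 12
Delta = 12 - 8 = 4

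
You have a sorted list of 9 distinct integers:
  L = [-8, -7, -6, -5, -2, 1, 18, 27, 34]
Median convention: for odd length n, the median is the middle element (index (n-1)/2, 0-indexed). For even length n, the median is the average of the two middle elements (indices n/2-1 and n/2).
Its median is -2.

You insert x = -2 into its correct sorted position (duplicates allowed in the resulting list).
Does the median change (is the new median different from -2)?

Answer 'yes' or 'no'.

Old median = -2
Insert x = -2
New median = -2
Changed? no

Answer: no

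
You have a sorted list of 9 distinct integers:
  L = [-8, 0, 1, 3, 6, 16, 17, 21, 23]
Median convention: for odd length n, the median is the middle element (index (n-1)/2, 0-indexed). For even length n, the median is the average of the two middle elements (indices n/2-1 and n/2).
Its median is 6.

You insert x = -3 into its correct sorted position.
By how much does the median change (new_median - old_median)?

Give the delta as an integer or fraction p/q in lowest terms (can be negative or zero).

Old median = 6
After inserting x = -3: new sorted = [-8, -3, 0, 1, 3, 6, 16, 17, 21, 23]
New median = 9/2
Delta = 9/2 - 6 = -3/2

Answer: -3/2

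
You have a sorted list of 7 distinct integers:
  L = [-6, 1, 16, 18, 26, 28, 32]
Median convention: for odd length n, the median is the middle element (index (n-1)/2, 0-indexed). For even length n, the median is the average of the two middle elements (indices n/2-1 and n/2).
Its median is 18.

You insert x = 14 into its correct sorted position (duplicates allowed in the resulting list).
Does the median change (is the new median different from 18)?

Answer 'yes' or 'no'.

Old median = 18
Insert x = 14
New median = 17
Changed? yes

Answer: yes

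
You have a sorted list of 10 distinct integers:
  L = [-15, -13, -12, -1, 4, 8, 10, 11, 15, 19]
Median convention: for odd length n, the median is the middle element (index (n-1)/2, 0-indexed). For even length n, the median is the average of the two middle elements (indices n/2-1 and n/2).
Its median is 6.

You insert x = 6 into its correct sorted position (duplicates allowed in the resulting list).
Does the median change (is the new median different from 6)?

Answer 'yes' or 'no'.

Answer: no

Derivation:
Old median = 6
Insert x = 6
New median = 6
Changed? no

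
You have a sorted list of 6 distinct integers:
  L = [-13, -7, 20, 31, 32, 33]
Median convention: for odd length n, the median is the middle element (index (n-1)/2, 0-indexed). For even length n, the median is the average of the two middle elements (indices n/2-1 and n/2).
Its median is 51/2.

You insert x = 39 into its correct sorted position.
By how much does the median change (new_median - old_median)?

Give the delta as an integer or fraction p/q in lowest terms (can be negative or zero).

Answer: 11/2

Derivation:
Old median = 51/2
After inserting x = 39: new sorted = [-13, -7, 20, 31, 32, 33, 39]
New median = 31
Delta = 31 - 51/2 = 11/2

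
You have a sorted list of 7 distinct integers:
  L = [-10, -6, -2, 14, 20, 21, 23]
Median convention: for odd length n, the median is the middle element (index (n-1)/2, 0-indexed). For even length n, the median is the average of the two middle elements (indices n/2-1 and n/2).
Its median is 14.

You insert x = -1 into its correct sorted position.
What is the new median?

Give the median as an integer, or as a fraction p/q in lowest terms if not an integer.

Old list (sorted, length 7): [-10, -6, -2, 14, 20, 21, 23]
Old median = 14
Insert x = -1
Old length odd (7). Middle was index 3 = 14.
New length even (8). New median = avg of two middle elements.
x = -1: 3 elements are < x, 4 elements are > x.
New sorted list: [-10, -6, -2, -1, 14, 20, 21, 23]
New median = 13/2

Answer: 13/2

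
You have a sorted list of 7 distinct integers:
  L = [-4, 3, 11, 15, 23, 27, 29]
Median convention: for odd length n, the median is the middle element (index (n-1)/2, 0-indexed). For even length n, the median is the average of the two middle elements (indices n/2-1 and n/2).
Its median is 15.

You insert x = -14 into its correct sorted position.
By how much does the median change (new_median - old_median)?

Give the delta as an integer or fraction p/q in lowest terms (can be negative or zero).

Old median = 15
After inserting x = -14: new sorted = [-14, -4, 3, 11, 15, 23, 27, 29]
New median = 13
Delta = 13 - 15 = -2

Answer: -2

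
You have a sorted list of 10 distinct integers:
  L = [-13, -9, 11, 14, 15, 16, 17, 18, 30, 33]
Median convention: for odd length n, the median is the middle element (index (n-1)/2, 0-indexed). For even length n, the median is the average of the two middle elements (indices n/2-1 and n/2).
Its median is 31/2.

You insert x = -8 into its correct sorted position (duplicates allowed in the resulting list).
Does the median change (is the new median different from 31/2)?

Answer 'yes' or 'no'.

Old median = 31/2
Insert x = -8
New median = 15
Changed? yes

Answer: yes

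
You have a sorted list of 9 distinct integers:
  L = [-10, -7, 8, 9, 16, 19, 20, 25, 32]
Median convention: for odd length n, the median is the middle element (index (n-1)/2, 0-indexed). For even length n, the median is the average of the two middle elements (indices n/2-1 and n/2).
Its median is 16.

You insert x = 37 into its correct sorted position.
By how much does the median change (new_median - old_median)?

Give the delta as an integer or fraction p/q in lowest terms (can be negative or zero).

Answer: 3/2

Derivation:
Old median = 16
After inserting x = 37: new sorted = [-10, -7, 8, 9, 16, 19, 20, 25, 32, 37]
New median = 35/2
Delta = 35/2 - 16 = 3/2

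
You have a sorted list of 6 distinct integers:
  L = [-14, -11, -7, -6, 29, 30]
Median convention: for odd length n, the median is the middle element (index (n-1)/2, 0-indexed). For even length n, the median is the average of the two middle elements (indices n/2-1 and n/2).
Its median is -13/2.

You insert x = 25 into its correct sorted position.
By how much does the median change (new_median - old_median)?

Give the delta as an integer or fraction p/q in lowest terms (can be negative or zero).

Answer: 1/2

Derivation:
Old median = -13/2
After inserting x = 25: new sorted = [-14, -11, -7, -6, 25, 29, 30]
New median = -6
Delta = -6 - -13/2 = 1/2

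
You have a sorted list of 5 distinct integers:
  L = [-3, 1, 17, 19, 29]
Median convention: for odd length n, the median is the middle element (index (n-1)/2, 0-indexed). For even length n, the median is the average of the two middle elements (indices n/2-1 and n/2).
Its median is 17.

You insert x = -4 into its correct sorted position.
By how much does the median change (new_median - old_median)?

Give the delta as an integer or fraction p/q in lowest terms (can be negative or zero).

Answer: -8

Derivation:
Old median = 17
After inserting x = -4: new sorted = [-4, -3, 1, 17, 19, 29]
New median = 9
Delta = 9 - 17 = -8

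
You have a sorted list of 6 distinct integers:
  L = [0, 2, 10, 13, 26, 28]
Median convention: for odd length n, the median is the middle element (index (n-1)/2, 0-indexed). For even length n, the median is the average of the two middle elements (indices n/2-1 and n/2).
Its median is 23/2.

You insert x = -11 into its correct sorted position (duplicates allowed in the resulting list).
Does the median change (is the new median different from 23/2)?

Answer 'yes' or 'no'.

Old median = 23/2
Insert x = -11
New median = 10
Changed? yes

Answer: yes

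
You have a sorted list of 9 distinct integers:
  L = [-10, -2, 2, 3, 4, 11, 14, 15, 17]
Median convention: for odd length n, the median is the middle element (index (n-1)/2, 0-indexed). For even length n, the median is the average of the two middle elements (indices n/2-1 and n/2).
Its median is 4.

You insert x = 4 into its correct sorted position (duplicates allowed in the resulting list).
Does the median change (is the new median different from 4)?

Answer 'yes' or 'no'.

Old median = 4
Insert x = 4
New median = 4
Changed? no

Answer: no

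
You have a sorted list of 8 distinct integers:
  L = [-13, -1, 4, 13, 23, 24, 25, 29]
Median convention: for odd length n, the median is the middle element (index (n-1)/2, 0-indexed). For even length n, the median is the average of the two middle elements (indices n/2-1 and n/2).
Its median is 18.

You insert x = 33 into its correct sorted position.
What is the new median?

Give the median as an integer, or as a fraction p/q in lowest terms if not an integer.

Answer: 23

Derivation:
Old list (sorted, length 8): [-13, -1, 4, 13, 23, 24, 25, 29]
Old median = 18
Insert x = 33
Old length even (8). Middle pair: indices 3,4 = 13,23.
New length odd (9). New median = single middle element.
x = 33: 8 elements are < x, 0 elements are > x.
New sorted list: [-13, -1, 4, 13, 23, 24, 25, 29, 33]
New median = 23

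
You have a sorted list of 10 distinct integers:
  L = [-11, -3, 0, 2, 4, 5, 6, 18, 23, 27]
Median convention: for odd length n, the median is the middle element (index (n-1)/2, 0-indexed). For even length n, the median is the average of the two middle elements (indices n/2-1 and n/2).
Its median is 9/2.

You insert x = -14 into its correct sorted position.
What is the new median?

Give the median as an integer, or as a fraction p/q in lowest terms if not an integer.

Old list (sorted, length 10): [-11, -3, 0, 2, 4, 5, 6, 18, 23, 27]
Old median = 9/2
Insert x = -14
Old length even (10). Middle pair: indices 4,5 = 4,5.
New length odd (11). New median = single middle element.
x = -14: 0 elements are < x, 10 elements are > x.
New sorted list: [-14, -11, -3, 0, 2, 4, 5, 6, 18, 23, 27]
New median = 4

Answer: 4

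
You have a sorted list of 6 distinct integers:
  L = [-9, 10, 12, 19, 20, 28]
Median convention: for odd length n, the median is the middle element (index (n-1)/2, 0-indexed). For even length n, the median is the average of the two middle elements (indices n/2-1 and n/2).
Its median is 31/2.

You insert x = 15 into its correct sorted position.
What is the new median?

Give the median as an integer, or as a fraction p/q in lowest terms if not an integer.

Old list (sorted, length 6): [-9, 10, 12, 19, 20, 28]
Old median = 31/2
Insert x = 15
Old length even (6). Middle pair: indices 2,3 = 12,19.
New length odd (7). New median = single middle element.
x = 15: 3 elements are < x, 3 elements are > x.
New sorted list: [-9, 10, 12, 15, 19, 20, 28]
New median = 15

Answer: 15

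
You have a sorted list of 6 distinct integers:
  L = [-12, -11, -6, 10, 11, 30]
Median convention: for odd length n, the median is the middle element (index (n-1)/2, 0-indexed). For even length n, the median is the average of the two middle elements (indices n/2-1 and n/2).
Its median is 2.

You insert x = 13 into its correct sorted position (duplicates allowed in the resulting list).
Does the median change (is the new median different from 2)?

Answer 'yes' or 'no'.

Answer: yes

Derivation:
Old median = 2
Insert x = 13
New median = 10
Changed? yes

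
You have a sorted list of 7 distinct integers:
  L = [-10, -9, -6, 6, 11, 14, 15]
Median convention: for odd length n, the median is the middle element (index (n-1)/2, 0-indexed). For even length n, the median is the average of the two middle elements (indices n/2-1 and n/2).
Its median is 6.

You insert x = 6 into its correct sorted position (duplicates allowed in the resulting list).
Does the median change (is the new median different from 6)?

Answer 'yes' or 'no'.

Old median = 6
Insert x = 6
New median = 6
Changed? no

Answer: no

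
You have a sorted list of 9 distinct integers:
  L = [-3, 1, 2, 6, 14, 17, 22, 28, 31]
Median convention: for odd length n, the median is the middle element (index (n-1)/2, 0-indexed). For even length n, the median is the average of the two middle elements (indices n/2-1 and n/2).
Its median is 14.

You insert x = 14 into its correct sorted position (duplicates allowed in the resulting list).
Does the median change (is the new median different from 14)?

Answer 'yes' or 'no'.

Old median = 14
Insert x = 14
New median = 14
Changed? no

Answer: no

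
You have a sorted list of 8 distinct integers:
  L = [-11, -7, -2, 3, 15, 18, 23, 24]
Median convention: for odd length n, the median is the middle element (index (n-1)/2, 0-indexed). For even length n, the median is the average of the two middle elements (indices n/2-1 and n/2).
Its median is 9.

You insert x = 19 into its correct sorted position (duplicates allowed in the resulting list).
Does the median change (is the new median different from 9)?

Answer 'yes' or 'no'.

Old median = 9
Insert x = 19
New median = 15
Changed? yes

Answer: yes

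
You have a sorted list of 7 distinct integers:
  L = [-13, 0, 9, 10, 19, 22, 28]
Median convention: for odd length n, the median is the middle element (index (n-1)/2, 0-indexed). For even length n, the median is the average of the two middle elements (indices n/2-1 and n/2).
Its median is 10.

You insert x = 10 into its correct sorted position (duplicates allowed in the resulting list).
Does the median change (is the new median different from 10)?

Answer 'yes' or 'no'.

Old median = 10
Insert x = 10
New median = 10
Changed? no

Answer: no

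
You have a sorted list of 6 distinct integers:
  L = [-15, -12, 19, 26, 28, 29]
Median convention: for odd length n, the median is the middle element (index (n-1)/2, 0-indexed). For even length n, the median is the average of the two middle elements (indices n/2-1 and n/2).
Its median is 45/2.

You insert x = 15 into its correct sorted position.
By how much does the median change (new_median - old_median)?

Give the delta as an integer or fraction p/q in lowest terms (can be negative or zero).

Answer: -7/2

Derivation:
Old median = 45/2
After inserting x = 15: new sorted = [-15, -12, 15, 19, 26, 28, 29]
New median = 19
Delta = 19 - 45/2 = -7/2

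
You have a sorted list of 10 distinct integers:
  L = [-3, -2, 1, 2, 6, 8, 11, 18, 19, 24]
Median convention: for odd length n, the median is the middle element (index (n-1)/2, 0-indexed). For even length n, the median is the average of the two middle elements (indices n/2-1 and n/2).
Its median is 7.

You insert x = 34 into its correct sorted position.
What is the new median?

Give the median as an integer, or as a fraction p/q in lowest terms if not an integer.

Answer: 8

Derivation:
Old list (sorted, length 10): [-3, -2, 1, 2, 6, 8, 11, 18, 19, 24]
Old median = 7
Insert x = 34
Old length even (10). Middle pair: indices 4,5 = 6,8.
New length odd (11). New median = single middle element.
x = 34: 10 elements are < x, 0 elements are > x.
New sorted list: [-3, -2, 1, 2, 6, 8, 11, 18, 19, 24, 34]
New median = 8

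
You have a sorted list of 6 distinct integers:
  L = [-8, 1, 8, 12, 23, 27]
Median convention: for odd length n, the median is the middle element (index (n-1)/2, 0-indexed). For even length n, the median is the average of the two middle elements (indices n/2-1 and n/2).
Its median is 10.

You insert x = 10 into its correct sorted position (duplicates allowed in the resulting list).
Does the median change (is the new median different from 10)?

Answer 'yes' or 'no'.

Old median = 10
Insert x = 10
New median = 10
Changed? no

Answer: no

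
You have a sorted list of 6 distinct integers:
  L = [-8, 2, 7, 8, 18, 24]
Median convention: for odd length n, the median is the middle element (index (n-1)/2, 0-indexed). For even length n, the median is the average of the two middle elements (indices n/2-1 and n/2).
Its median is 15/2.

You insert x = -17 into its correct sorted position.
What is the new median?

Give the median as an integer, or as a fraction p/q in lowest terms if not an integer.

Answer: 7

Derivation:
Old list (sorted, length 6): [-8, 2, 7, 8, 18, 24]
Old median = 15/2
Insert x = -17
Old length even (6). Middle pair: indices 2,3 = 7,8.
New length odd (7). New median = single middle element.
x = -17: 0 elements are < x, 6 elements are > x.
New sorted list: [-17, -8, 2, 7, 8, 18, 24]
New median = 7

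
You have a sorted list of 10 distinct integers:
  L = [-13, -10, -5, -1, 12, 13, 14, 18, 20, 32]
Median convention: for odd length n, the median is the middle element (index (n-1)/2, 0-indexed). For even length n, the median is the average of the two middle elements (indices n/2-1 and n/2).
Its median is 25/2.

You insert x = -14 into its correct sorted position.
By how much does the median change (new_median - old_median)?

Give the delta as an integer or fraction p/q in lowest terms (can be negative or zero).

Answer: -1/2

Derivation:
Old median = 25/2
After inserting x = -14: new sorted = [-14, -13, -10, -5, -1, 12, 13, 14, 18, 20, 32]
New median = 12
Delta = 12 - 25/2 = -1/2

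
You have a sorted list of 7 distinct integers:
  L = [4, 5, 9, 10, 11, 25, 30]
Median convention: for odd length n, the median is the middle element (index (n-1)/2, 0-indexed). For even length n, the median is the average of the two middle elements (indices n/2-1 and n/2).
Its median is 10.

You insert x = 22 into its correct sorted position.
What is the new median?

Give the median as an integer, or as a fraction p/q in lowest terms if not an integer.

Old list (sorted, length 7): [4, 5, 9, 10, 11, 25, 30]
Old median = 10
Insert x = 22
Old length odd (7). Middle was index 3 = 10.
New length even (8). New median = avg of two middle elements.
x = 22: 5 elements are < x, 2 elements are > x.
New sorted list: [4, 5, 9, 10, 11, 22, 25, 30]
New median = 21/2

Answer: 21/2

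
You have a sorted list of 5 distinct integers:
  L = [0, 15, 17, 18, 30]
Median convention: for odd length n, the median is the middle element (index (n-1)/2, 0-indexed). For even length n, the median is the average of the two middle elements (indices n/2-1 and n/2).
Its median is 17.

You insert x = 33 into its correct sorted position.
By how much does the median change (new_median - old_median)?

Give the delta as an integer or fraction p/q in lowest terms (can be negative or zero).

Answer: 1/2

Derivation:
Old median = 17
After inserting x = 33: new sorted = [0, 15, 17, 18, 30, 33]
New median = 35/2
Delta = 35/2 - 17 = 1/2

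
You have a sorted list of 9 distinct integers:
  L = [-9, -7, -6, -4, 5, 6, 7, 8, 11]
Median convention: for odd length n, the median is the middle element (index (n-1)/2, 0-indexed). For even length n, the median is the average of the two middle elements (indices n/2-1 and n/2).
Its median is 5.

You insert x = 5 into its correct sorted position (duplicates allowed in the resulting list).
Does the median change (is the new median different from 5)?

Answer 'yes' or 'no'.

Old median = 5
Insert x = 5
New median = 5
Changed? no

Answer: no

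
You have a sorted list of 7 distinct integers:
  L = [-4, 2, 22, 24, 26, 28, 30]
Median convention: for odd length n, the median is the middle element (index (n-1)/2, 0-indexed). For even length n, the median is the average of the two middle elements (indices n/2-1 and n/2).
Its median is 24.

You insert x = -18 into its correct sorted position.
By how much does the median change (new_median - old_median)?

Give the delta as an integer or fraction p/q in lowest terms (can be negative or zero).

Answer: -1

Derivation:
Old median = 24
After inserting x = -18: new sorted = [-18, -4, 2, 22, 24, 26, 28, 30]
New median = 23
Delta = 23 - 24 = -1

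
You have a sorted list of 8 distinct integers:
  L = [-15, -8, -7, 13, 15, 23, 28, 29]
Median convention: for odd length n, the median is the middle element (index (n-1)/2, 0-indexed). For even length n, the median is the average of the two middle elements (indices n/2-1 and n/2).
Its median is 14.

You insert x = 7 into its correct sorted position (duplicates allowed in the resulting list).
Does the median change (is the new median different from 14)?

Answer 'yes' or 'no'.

Old median = 14
Insert x = 7
New median = 13
Changed? yes

Answer: yes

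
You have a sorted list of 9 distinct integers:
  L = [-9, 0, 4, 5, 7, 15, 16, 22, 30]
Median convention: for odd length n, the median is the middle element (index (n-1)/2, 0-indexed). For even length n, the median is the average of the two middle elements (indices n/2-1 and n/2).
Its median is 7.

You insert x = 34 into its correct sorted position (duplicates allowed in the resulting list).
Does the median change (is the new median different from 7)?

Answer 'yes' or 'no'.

Old median = 7
Insert x = 34
New median = 11
Changed? yes

Answer: yes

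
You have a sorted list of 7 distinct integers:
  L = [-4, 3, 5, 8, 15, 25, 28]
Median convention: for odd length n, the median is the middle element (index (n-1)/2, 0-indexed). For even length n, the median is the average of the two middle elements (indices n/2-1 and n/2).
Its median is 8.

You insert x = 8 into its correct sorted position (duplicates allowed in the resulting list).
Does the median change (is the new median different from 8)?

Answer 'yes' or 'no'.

Answer: no

Derivation:
Old median = 8
Insert x = 8
New median = 8
Changed? no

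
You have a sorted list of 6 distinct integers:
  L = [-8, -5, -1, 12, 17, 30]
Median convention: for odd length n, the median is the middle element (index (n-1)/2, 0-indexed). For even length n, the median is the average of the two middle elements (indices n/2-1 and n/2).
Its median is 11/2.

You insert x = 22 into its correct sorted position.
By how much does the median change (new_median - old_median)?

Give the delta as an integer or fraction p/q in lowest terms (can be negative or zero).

Answer: 13/2

Derivation:
Old median = 11/2
After inserting x = 22: new sorted = [-8, -5, -1, 12, 17, 22, 30]
New median = 12
Delta = 12 - 11/2 = 13/2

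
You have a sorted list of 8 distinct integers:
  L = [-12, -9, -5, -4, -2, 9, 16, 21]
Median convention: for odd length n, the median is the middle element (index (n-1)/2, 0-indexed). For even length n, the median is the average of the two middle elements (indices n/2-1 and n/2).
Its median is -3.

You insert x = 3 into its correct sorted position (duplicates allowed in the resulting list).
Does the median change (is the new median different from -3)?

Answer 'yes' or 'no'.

Answer: yes

Derivation:
Old median = -3
Insert x = 3
New median = -2
Changed? yes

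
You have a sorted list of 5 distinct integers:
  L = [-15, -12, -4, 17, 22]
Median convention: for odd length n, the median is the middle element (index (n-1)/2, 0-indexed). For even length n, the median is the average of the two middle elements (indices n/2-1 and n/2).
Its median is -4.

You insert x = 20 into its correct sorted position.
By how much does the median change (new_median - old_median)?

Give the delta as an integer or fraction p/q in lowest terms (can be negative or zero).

Answer: 21/2

Derivation:
Old median = -4
After inserting x = 20: new sorted = [-15, -12, -4, 17, 20, 22]
New median = 13/2
Delta = 13/2 - -4 = 21/2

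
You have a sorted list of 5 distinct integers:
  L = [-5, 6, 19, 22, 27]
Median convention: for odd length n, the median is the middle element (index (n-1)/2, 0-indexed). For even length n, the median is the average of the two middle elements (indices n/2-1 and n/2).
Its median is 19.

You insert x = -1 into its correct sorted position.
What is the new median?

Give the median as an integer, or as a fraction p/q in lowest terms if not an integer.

Old list (sorted, length 5): [-5, 6, 19, 22, 27]
Old median = 19
Insert x = -1
Old length odd (5). Middle was index 2 = 19.
New length even (6). New median = avg of two middle elements.
x = -1: 1 elements are < x, 4 elements are > x.
New sorted list: [-5, -1, 6, 19, 22, 27]
New median = 25/2

Answer: 25/2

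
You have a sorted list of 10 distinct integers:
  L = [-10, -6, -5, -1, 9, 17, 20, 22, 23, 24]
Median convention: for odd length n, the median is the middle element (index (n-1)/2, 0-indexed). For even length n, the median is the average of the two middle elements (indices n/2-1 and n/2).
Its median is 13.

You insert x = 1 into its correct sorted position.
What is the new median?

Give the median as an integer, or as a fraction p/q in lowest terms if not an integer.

Answer: 9

Derivation:
Old list (sorted, length 10): [-10, -6, -5, -1, 9, 17, 20, 22, 23, 24]
Old median = 13
Insert x = 1
Old length even (10). Middle pair: indices 4,5 = 9,17.
New length odd (11). New median = single middle element.
x = 1: 4 elements are < x, 6 elements are > x.
New sorted list: [-10, -6, -5, -1, 1, 9, 17, 20, 22, 23, 24]
New median = 9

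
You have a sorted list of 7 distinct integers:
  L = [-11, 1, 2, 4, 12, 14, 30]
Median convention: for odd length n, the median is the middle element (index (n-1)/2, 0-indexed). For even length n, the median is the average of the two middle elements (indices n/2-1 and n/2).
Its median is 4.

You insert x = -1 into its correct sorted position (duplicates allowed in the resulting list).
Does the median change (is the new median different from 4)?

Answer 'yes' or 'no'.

Answer: yes

Derivation:
Old median = 4
Insert x = -1
New median = 3
Changed? yes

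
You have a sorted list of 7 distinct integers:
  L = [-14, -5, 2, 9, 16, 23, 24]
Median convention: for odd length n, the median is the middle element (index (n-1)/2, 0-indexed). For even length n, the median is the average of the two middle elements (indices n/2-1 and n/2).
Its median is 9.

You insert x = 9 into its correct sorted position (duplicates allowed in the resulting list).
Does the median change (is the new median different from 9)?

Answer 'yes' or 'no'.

Answer: no

Derivation:
Old median = 9
Insert x = 9
New median = 9
Changed? no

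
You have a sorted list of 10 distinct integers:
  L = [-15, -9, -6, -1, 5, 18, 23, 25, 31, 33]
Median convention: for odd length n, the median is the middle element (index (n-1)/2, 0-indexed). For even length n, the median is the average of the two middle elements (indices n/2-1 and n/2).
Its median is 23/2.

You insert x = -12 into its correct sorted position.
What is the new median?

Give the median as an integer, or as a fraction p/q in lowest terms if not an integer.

Answer: 5

Derivation:
Old list (sorted, length 10): [-15, -9, -6, -1, 5, 18, 23, 25, 31, 33]
Old median = 23/2
Insert x = -12
Old length even (10). Middle pair: indices 4,5 = 5,18.
New length odd (11). New median = single middle element.
x = -12: 1 elements are < x, 9 elements are > x.
New sorted list: [-15, -12, -9, -6, -1, 5, 18, 23, 25, 31, 33]
New median = 5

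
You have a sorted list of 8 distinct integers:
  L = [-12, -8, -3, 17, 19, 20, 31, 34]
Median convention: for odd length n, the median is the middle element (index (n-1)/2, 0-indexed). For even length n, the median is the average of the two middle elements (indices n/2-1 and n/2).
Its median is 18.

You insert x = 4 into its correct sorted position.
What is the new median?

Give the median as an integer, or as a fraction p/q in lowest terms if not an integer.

Old list (sorted, length 8): [-12, -8, -3, 17, 19, 20, 31, 34]
Old median = 18
Insert x = 4
Old length even (8). Middle pair: indices 3,4 = 17,19.
New length odd (9). New median = single middle element.
x = 4: 3 elements are < x, 5 elements are > x.
New sorted list: [-12, -8, -3, 4, 17, 19, 20, 31, 34]
New median = 17

Answer: 17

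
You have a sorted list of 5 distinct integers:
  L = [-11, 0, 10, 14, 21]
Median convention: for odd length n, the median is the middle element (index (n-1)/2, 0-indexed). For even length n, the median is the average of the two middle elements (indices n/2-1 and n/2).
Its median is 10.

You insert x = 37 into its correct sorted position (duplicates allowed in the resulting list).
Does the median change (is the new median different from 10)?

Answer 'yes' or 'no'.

Answer: yes

Derivation:
Old median = 10
Insert x = 37
New median = 12
Changed? yes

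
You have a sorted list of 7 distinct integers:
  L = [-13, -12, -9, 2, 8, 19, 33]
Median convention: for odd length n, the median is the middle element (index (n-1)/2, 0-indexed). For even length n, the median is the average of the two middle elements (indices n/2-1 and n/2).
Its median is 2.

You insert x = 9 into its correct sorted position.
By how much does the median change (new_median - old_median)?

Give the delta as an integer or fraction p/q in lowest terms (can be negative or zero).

Answer: 3

Derivation:
Old median = 2
After inserting x = 9: new sorted = [-13, -12, -9, 2, 8, 9, 19, 33]
New median = 5
Delta = 5 - 2 = 3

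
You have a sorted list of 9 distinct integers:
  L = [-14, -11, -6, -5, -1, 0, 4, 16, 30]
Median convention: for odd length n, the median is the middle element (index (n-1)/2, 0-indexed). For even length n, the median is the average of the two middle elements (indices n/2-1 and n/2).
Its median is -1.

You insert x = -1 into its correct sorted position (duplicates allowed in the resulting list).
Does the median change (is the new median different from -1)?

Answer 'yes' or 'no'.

Answer: no

Derivation:
Old median = -1
Insert x = -1
New median = -1
Changed? no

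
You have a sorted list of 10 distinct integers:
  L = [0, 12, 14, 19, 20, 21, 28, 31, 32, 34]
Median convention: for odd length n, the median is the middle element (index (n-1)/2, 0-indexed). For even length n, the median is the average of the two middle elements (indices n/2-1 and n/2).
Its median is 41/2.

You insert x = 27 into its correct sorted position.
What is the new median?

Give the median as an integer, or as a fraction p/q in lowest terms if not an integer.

Old list (sorted, length 10): [0, 12, 14, 19, 20, 21, 28, 31, 32, 34]
Old median = 41/2
Insert x = 27
Old length even (10). Middle pair: indices 4,5 = 20,21.
New length odd (11). New median = single middle element.
x = 27: 6 elements are < x, 4 elements are > x.
New sorted list: [0, 12, 14, 19, 20, 21, 27, 28, 31, 32, 34]
New median = 21

Answer: 21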